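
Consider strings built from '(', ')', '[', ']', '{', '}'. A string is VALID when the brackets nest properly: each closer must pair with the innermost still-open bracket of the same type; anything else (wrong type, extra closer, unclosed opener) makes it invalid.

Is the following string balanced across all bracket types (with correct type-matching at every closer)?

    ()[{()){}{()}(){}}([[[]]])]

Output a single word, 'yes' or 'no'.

Answer: no

Derivation:
pos 0: push '('; stack = (
pos 1: ')' matches '('; pop; stack = (empty)
pos 2: push '['; stack = [
pos 3: push '{'; stack = [{
pos 4: push '('; stack = [{(
pos 5: ')' matches '('; pop; stack = [{
pos 6: saw closer ')' but top of stack is '{' (expected '}') → INVALID
Verdict: type mismatch at position 6: ')' closes '{' → no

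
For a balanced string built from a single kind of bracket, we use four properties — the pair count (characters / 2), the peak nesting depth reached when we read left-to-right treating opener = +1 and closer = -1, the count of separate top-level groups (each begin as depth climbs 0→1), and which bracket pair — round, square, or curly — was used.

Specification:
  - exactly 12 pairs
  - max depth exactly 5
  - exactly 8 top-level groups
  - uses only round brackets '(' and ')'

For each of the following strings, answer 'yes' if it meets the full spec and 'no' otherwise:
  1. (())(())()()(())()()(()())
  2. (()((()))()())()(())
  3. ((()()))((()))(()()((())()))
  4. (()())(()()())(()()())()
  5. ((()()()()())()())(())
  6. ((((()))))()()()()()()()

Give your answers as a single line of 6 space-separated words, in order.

String 1 '(())(())()()(())()()(()())': depth seq [1 2 1 0 1 2 1 0 1 0 1 0 1 2 1 0 1 0 1 0 1 2 1 2 1 0]
  -> pairs=13 depth=2 groups=8 -> no
String 2 '(()((()))()())()(())': depth seq [1 2 1 2 3 4 3 2 1 2 1 2 1 0 1 0 1 2 1 0]
  -> pairs=10 depth=4 groups=3 -> no
String 3 '((()()))((()))(()()((())()))': depth seq [1 2 3 2 3 2 1 0 1 2 3 2 1 0 1 2 1 2 1 2 3 4 3 2 3 2 1 0]
  -> pairs=14 depth=4 groups=3 -> no
String 4 '(()())(()()())(()()())()': depth seq [1 2 1 2 1 0 1 2 1 2 1 2 1 0 1 2 1 2 1 2 1 0 1 0]
  -> pairs=12 depth=2 groups=4 -> no
String 5 '((()()()()())()())(())': depth seq [1 2 3 2 3 2 3 2 3 2 3 2 1 2 1 2 1 0 1 2 1 0]
  -> pairs=11 depth=3 groups=2 -> no
String 6 '((((()))))()()()()()()()': depth seq [1 2 3 4 5 4 3 2 1 0 1 0 1 0 1 0 1 0 1 0 1 0 1 0]
  -> pairs=12 depth=5 groups=8 -> yes

Answer: no no no no no yes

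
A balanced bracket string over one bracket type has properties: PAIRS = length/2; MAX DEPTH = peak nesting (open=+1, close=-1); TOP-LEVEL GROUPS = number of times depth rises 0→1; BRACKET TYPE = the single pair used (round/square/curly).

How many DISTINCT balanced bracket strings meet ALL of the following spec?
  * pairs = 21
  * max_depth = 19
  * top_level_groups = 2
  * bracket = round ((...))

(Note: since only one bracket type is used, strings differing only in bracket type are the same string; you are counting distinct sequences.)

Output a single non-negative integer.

Spec: pairs=21 depth=19 groups=2
Count(depth <= 19) = 6564120418
Count(depth <= 18) = 6564120346
Count(depth == 19) = 6564120418 - 6564120346 = 72

Answer: 72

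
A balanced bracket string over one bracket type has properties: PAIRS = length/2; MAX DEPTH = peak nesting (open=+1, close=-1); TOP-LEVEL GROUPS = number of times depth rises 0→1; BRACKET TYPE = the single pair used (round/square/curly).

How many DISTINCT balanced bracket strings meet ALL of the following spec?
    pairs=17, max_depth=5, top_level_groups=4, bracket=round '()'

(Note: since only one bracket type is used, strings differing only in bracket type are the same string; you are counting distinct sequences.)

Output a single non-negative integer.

Answer: 5116432

Derivation:
Spec: pairs=17 depth=5 groups=4
Count(depth <= 5) = 9399296
Count(depth <= 4) = 4282864
Count(depth == 5) = 9399296 - 4282864 = 5116432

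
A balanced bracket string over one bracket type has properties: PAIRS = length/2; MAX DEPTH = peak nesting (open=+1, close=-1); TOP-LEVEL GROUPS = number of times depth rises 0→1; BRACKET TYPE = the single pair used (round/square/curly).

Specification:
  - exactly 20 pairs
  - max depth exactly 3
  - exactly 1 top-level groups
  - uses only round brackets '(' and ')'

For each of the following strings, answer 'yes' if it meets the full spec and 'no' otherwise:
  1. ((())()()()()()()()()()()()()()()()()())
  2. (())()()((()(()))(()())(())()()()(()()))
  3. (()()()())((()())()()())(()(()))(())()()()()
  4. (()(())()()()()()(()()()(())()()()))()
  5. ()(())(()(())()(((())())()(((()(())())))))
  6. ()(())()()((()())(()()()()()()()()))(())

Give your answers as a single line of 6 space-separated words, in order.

String 1 '((())()()()()()()()()()()()()()()()()())': depth seq [1 2 3 2 1 2 1 2 1 2 1 2 1 2 1 2 1 2 1 2 1 2 1 2 1 2 1 2 1 2 1 2 1 2 1 2 1 2 1 0]
  -> pairs=20 depth=3 groups=1 -> yes
String 2 '(())()()((()(()))(()())(())()()()(()()))': depth seq [1 2 1 0 1 0 1 0 1 2 3 2 3 4 3 2 1 2 3 2 3 2 1 2 3 2 1 2 1 2 1 2 1 2 3 2 3 2 1 0]
  -> pairs=20 depth=4 groups=4 -> no
String 3 '(()()()())((()())()()())(()(()))(())()()()()': depth seq [1 2 1 2 1 2 1 2 1 0 1 2 3 2 3 2 1 2 1 2 1 2 1 0 1 2 1 2 3 2 1 0 1 2 1 0 1 0 1 0 1 0 1 0]
  -> pairs=22 depth=3 groups=8 -> no
String 4 '(()(())()()()()()(()()()(())()()()))()': depth seq [1 2 1 2 3 2 1 2 1 2 1 2 1 2 1 2 1 2 3 2 3 2 3 2 3 4 3 2 3 2 3 2 3 2 1 0 1 0]
  -> pairs=19 depth=4 groups=2 -> no
String 5 '()(())(()(())()(((())())()(((()(())())))))': depth seq [1 0 1 2 1 0 1 2 1 2 3 2 1 2 1 2 3 4 5 4 3 4 3 2 3 2 3 4 5 6 5 6 7 6 5 6 5 4 3 2 1 0]
  -> pairs=21 depth=7 groups=3 -> no
String 6 '()(())()()((()())(()()()()()()()()))(())': depth seq [1 0 1 2 1 0 1 0 1 0 1 2 3 2 3 2 1 2 3 2 3 2 3 2 3 2 3 2 3 2 3 2 3 2 1 0 1 2 1 0]
  -> pairs=20 depth=3 groups=6 -> no

Answer: yes no no no no no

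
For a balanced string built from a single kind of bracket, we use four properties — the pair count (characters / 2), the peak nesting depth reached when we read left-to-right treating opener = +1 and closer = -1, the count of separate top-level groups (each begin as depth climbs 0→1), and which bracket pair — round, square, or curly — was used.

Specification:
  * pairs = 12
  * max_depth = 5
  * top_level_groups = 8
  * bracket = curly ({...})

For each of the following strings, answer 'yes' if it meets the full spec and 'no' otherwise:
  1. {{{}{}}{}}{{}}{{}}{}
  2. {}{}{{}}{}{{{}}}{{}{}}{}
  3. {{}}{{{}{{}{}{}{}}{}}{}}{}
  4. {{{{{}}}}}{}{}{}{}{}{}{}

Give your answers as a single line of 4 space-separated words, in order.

String 1 '{{{}{}}{}}{{}}{{}}{}': depth seq [1 2 3 2 3 2 1 2 1 0 1 2 1 0 1 2 1 0 1 0]
  -> pairs=10 depth=3 groups=4 -> no
String 2 '{}{}{{}}{}{{{}}}{{}{}}{}': depth seq [1 0 1 0 1 2 1 0 1 0 1 2 3 2 1 0 1 2 1 2 1 0 1 0]
  -> pairs=12 depth=3 groups=7 -> no
String 3 '{{}}{{{}{{}{}{}{}}{}}{}}{}': depth seq [1 2 1 0 1 2 3 2 3 4 3 4 3 4 3 4 3 2 3 2 1 2 1 0 1 0]
  -> pairs=13 depth=4 groups=3 -> no
String 4 '{{{{{}}}}}{}{}{}{}{}{}{}': depth seq [1 2 3 4 5 4 3 2 1 0 1 0 1 0 1 0 1 0 1 0 1 0 1 0]
  -> pairs=12 depth=5 groups=8 -> yes

Answer: no no no yes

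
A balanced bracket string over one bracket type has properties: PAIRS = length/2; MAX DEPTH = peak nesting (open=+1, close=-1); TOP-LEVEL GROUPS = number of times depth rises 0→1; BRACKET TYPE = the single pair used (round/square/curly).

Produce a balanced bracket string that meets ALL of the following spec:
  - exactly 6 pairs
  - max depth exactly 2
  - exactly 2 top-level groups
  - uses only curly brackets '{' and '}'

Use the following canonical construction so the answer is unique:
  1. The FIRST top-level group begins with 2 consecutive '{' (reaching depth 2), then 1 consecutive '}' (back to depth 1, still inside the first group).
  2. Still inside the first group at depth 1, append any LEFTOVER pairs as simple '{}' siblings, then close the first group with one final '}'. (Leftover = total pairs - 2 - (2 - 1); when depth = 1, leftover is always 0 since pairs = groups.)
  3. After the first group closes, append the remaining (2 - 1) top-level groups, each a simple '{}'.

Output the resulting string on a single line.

Spec: pairs=6 depth=2 groups=2
Leftover pairs = 6 - 2 - (2-1) = 3
First group: deep chain of depth 2 + 3 sibling pairs
Remaining 1 groups: simple '{}' each

Answer: {{}{}{}{}}{}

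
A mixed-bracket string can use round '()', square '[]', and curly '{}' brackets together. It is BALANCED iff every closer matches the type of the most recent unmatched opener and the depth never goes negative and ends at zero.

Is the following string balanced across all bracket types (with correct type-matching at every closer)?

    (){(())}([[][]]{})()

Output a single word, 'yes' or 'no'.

pos 0: push '('; stack = (
pos 1: ')' matches '('; pop; stack = (empty)
pos 2: push '{'; stack = {
pos 3: push '('; stack = {(
pos 4: push '('; stack = {((
pos 5: ')' matches '('; pop; stack = {(
pos 6: ')' matches '('; pop; stack = {
pos 7: '}' matches '{'; pop; stack = (empty)
pos 8: push '('; stack = (
pos 9: push '['; stack = ([
pos 10: push '['; stack = ([[
pos 11: ']' matches '['; pop; stack = ([
pos 12: push '['; stack = ([[
pos 13: ']' matches '['; pop; stack = ([
pos 14: ']' matches '['; pop; stack = (
pos 15: push '{'; stack = ({
pos 16: '}' matches '{'; pop; stack = (
pos 17: ')' matches '('; pop; stack = (empty)
pos 18: push '('; stack = (
pos 19: ')' matches '('; pop; stack = (empty)
end: stack empty → VALID
Verdict: properly nested → yes

Answer: yes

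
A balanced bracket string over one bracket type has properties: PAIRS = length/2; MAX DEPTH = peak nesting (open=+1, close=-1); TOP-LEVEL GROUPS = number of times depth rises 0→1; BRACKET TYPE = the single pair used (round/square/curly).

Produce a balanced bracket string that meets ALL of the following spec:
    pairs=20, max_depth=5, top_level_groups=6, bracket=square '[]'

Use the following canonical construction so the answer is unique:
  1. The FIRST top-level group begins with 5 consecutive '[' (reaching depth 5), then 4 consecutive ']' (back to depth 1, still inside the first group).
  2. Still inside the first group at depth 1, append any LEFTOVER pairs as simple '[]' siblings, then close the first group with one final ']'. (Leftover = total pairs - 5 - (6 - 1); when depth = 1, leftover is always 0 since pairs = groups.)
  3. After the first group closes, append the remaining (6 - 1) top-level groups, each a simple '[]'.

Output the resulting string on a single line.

Answer: [[[[[]]]][][][][][][][][][][]][][][][][]

Derivation:
Spec: pairs=20 depth=5 groups=6
Leftover pairs = 20 - 5 - (6-1) = 10
First group: deep chain of depth 5 + 10 sibling pairs
Remaining 5 groups: simple '[]' each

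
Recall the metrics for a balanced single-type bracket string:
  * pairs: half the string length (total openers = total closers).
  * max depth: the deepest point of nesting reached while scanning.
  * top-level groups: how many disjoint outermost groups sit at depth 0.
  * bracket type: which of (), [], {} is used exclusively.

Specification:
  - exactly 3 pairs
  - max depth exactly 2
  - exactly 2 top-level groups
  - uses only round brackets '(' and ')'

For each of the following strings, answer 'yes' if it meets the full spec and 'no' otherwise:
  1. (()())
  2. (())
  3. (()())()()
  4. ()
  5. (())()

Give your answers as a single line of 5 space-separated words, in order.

Answer: no no no no yes

Derivation:
String 1 '(()())': depth seq [1 2 1 2 1 0]
  -> pairs=3 depth=2 groups=1 -> no
String 2 '(())': depth seq [1 2 1 0]
  -> pairs=2 depth=2 groups=1 -> no
String 3 '(()())()()': depth seq [1 2 1 2 1 0 1 0 1 0]
  -> pairs=5 depth=2 groups=3 -> no
String 4 '()': depth seq [1 0]
  -> pairs=1 depth=1 groups=1 -> no
String 5 '(())()': depth seq [1 2 1 0 1 0]
  -> pairs=3 depth=2 groups=2 -> yes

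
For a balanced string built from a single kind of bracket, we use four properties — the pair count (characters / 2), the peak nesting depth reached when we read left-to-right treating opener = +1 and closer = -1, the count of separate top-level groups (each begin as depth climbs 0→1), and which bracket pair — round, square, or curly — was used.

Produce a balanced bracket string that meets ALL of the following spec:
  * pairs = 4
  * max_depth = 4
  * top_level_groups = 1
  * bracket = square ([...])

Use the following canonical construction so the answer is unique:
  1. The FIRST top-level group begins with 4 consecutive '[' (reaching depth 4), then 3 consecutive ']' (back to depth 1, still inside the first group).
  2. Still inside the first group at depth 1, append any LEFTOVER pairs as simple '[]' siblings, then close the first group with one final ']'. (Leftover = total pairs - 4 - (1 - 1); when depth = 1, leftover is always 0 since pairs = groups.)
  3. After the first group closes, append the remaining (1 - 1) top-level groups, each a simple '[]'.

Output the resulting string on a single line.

Spec: pairs=4 depth=4 groups=1
Leftover pairs = 4 - 4 - (1-1) = 0
First group: deep chain of depth 4 + 0 sibling pairs
Remaining 0 groups: simple '[]' each

Answer: [[[[]]]]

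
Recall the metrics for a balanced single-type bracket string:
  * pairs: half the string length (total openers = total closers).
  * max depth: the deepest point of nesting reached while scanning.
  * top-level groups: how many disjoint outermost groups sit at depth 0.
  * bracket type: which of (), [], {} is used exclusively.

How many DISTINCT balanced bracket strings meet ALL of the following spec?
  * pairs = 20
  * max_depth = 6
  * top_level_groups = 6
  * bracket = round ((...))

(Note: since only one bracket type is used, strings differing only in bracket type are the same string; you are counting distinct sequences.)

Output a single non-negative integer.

Answer: 51380595

Derivation:
Spec: pairs=20 depth=6 groups=6
Count(depth <= 6) = 206963286
Count(depth <= 5) = 155582691
Count(depth == 6) = 206963286 - 155582691 = 51380595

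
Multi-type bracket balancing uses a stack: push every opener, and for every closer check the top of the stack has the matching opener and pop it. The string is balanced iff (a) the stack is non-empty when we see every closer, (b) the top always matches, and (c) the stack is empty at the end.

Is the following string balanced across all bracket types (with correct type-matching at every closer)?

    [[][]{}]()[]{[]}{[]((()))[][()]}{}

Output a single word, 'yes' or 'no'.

Answer: yes

Derivation:
pos 0: push '['; stack = [
pos 1: push '['; stack = [[
pos 2: ']' matches '['; pop; stack = [
pos 3: push '['; stack = [[
pos 4: ']' matches '['; pop; stack = [
pos 5: push '{'; stack = [{
pos 6: '}' matches '{'; pop; stack = [
pos 7: ']' matches '['; pop; stack = (empty)
pos 8: push '('; stack = (
pos 9: ')' matches '('; pop; stack = (empty)
pos 10: push '['; stack = [
pos 11: ']' matches '['; pop; stack = (empty)
pos 12: push '{'; stack = {
pos 13: push '['; stack = {[
pos 14: ']' matches '['; pop; stack = {
pos 15: '}' matches '{'; pop; stack = (empty)
pos 16: push '{'; stack = {
pos 17: push '['; stack = {[
pos 18: ']' matches '['; pop; stack = {
pos 19: push '('; stack = {(
pos 20: push '('; stack = {((
pos 21: push '('; stack = {(((
pos 22: ')' matches '('; pop; stack = {((
pos 23: ')' matches '('; pop; stack = {(
pos 24: ')' matches '('; pop; stack = {
pos 25: push '['; stack = {[
pos 26: ']' matches '['; pop; stack = {
pos 27: push '['; stack = {[
pos 28: push '('; stack = {[(
pos 29: ')' matches '('; pop; stack = {[
pos 30: ']' matches '['; pop; stack = {
pos 31: '}' matches '{'; pop; stack = (empty)
pos 32: push '{'; stack = {
pos 33: '}' matches '{'; pop; stack = (empty)
end: stack empty → VALID
Verdict: properly nested → yes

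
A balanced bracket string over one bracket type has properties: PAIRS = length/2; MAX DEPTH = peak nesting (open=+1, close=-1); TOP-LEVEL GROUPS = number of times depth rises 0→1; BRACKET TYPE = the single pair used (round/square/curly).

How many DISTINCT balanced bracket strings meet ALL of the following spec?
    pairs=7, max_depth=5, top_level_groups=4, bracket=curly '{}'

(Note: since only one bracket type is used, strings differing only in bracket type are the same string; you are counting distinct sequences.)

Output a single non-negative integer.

Answer: 0

Derivation:
Spec: pairs=7 depth=5 groups=4
Count(depth <= 5) = 48
Count(depth <= 4) = 48
Count(depth == 5) = 48 - 48 = 0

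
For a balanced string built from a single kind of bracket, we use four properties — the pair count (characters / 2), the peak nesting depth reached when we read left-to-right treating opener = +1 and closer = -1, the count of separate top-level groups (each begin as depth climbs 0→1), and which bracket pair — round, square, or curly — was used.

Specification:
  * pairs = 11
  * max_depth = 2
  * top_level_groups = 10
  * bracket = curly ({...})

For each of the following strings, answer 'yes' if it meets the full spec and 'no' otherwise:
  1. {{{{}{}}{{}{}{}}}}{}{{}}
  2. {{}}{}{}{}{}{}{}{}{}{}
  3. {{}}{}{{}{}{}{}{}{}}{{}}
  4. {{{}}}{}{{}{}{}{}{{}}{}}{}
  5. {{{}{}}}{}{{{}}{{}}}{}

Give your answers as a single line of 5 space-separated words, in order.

String 1 '{{{{}{}}{{}{}{}}}}{}{{}}': depth seq [1 2 3 4 3 4 3 2 3 4 3 4 3 4 3 2 1 0 1 0 1 2 1 0]
  -> pairs=12 depth=4 groups=3 -> no
String 2 '{{}}{}{}{}{}{}{}{}{}{}': depth seq [1 2 1 0 1 0 1 0 1 0 1 0 1 0 1 0 1 0 1 0 1 0]
  -> pairs=11 depth=2 groups=10 -> yes
String 3 '{{}}{}{{}{}{}{}{}{}}{{}}': depth seq [1 2 1 0 1 0 1 2 1 2 1 2 1 2 1 2 1 2 1 0 1 2 1 0]
  -> pairs=12 depth=2 groups=4 -> no
String 4 '{{{}}}{}{{}{}{}{}{{}}{}}{}': depth seq [1 2 3 2 1 0 1 0 1 2 1 2 1 2 1 2 1 2 3 2 1 2 1 0 1 0]
  -> pairs=13 depth=3 groups=4 -> no
String 5 '{{{}{}}}{}{{{}}{{}}}{}': depth seq [1 2 3 2 3 2 1 0 1 0 1 2 3 2 1 2 3 2 1 0 1 0]
  -> pairs=11 depth=3 groups=4 -> no

Answer: no yes no no no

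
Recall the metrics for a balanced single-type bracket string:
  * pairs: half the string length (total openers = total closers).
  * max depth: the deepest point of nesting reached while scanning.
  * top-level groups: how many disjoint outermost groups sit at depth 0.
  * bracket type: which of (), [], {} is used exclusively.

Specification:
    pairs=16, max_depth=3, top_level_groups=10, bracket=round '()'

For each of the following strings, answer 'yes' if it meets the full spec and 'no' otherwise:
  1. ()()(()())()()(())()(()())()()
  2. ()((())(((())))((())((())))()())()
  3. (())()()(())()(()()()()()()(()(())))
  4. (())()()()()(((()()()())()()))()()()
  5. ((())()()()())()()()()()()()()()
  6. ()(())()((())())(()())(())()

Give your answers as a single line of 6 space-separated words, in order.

Answer: no no no no yes no

Derivation:
String 1 '()()(()())()()(())()(()())()()': depth seq [1 0 1 0 1 2 1 2 1 0 1 0 1 0 1 2 1 0 1 0 1 2 1 2 1 0 1 0 1 0]
  -> pairs=15 depth=2 groups=10 -> no
String 2 '()((())(((())))((())((())))()())()': depth seq [1 0 1 2 3 2 1 2 3 4 5 4 3 2 1 2 3 4 3 2 3 4 5 4 3 2 1 2 1 2 1 0 1 0]
  -> pairs=17 depth=5 groups=3 -> no
String 3 '(())()()(())()(()()()()()()(()(())))': depth seq [1 2 1 0 1 0 1 0 1 2 1 0 1 0 1 2 1 2 1 2 1 2 1 2 1 2 1 2 3 2 3 4 3 2 1 0]
  -> pairs=18 depth=4 groups=6 -> no
String 4 '(())()()()()(((()()()())()()))()()()': depth seq [1 2 1 0 1 0 1 0 1 0 1 0 1 2 3 4 3 4 3 4 3 4 3 2 3 2 3 2 1 0 1 0 1 0 1 0]
  -> pairs=18 depth=4 groups=9 -> no
String 5 '((())()()()())()()()()()()()()()': depth seq [1 2 3 2 1 2 1 2 1 2 1 2 1 0 1 0 1 0 1 0 1 0 1 0 1 0 1 0 1 0 1 0]
  -> pairs=16 depth=3 groups=10 -> yes
String 6 '()(())()((())())(()())(())()': depth seq [1 0 1 2 1 0 1 0 1 2 3 2 1 2 1 0 1 2 1 2 1 0 1 2 1 0 1 0]
  -> pairs=14 depth=3 groups=7 -> no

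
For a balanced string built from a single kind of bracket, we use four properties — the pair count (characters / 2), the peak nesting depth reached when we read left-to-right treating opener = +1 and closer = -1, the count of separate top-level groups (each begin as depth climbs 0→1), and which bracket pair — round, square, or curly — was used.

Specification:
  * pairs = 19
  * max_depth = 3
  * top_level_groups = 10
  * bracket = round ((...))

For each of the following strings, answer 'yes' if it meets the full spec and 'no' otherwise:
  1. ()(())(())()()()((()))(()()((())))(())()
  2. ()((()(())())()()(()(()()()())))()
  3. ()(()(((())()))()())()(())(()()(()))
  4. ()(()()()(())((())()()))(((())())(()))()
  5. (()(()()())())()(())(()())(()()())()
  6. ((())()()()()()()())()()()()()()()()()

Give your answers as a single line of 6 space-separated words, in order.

String 1 '()(())(())()()()((()))(()()((())))(())()': depth seq [1 0 1 2 1 0 1 2 1 0 1 0 1 0 1 0 1 2 3 2 1 0 1 2 1 2 1 2 3 4 3 2 1 0 1 2 1 0 1 0]
  -> pairs=20 depth=4 groups=10 -> no
String 2 '()((()(())())()()(()(()()()())))()': depth seq [1 0 1 2 3 2 3 4 3 2 3 2 1 2 1 2 1 2 3 2 3 4 3 4 3 4 3 4 3 2 1 0 1 0]
  -> pairs=17 depth=4 groups=3 -> no
String 3 '()(()(((())()))()())()(())(()()(()))': depth seq [1 0 1 2 1 2 3 4 5 4 3 4 3 2 1 2 1 2 1 0 1 0 1 2 1 0 1 2 1 2 1 2 3 2 1 0]
  -> pairs=18 depth=5 groups=5 -> no
String 4 '()(()()()(())((())()()))(((())())(()))()': depth seq [1 0 1 2 1 2 1 2 1 2 3 2 1 2 3 4 3 2 3 2 3 2 1 0 1 2 3 4 3 2 3 2 1 2 3 2 1 0 1 0]
  -> pairs=20 depth=4 groups=4 -> no
String 5 '(()(()()())())()(())(()())(()()())()': depth seq [1 2 1 2 3 2 3 2 3 2 1 2 1 0 1 0 1 2 1 0 1 2 1 2 1 0 1 2 1 2 1 2 1 0 1 0]
  -> pairs=18 depth=3 groups=6 -> no
String 6 '((())()()()()()()())()()()()()()()()()': depth seq [1 2 3 2 1 2 1 2 1 2 1 2 1 2 1 2 1 2 1 0 1 0 1 0 1 0 1 0 1 0 1 0 1 0 1 0 1 0]
  -> pairs=19 depth=3 groups=10 -> yes

Answer: no no no no no yes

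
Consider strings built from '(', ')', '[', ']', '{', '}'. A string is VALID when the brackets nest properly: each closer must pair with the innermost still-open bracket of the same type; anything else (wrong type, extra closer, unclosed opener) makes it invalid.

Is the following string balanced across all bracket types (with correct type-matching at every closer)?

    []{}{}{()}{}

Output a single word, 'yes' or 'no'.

pos 0: push '['; stack = [
pos 1: ']' matches '['; pop; stack = (empty)
pos 2: push '{'; stack = {
pos 3: '}' matches '{'; pop; stack = (empty)
pos 4: push '{'; stack = {
pos 5: '}' matches '{'; pop; stack = (empty)
pos 6: push '{'; stack = {
pos 7: push '('; stack = {(
pos 8: ')' matches '('; pop; stack = {
pos 9: '}' matches '{'; pop; stack = (empty)
pos 10: push '{'; stack = {
pos 11: '}' matches '{'; pop; stack = (empty)
end: stack empty → VALID
Verdict: properly nested → yes

Answer: yes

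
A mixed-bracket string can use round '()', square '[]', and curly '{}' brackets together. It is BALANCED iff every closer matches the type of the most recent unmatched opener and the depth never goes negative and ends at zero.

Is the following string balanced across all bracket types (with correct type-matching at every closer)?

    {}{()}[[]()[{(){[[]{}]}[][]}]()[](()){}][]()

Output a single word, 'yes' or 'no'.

Answer: yes

Derivation:
pos 0: push '{'; stack = {
pos 1: '}' matches '{'; pop; stack = (empty)
pos 2: push '{'; stack = {
pos 3: push '('; stack = {(
pos 4: ')' matches '('; pop; stack = {
pos 5: '}' matches '{'; pop; stack = (empty)
pos 6: push '['; stack = [
pos 7: push '['; stack = [[
pos 8: ']' matches '['; pop; stack = [
pos 9: push '('; stack = [(
pos 10: ')' matches '('; pop; stack = [
pos 11: push '['; stack = [[
pos 12: push '{'; stack = [[{
pos 13: push '('; stack = [[{(
pos 14: ')' matches '('; pop; stack = [[{
pos 15: push '{'; stack = [[{{
pos 16: push '['; stack = [[{{[
pos 17: push '['; stack = [[{{[[
pos 18: ']' matches '['; pop; stack = [[{{[
pos 19: push '{'; stack = [[{{[{
pos 20: '}' matches '{'; pop; stack = [[{{[
pos 21: ']' matches '['; pop; stack = [[{{
pos 22: '}' matches '{'; pop; stack = [[{
pos 23: push '['; stack = [[{[
pos 24: ']' matches '['; pop; stack = [[{
pos 25: push '['; stack = [[{[
pos 26: ']' matches '['; pop; stack = [[{
pos 27: '}' matches '{'; pop; stack = [[
pos 28: ']' matches '['; pop; stack = [
pos 29: push '('; stack = [(
pos 30: ')' matches '('; pop; stack = [
pos 31: push '['; stack = [[
pos 32: ']' matches '['; pop; stack = [
pos 33: push '('; stack = [(
pos 34: push '('; stack = [((
pos 35: ')' matches '('; pop; stack = [(
pos 36: ')' matches '('; pop; stack = [
pos 37: push '{'; stack = [{
pos 38: '}' matches '{'; pop; stack = [
pos 39: ']' matches '['; pop; stack = (empty)
pos 40: push '['; stack = [
pos 41: ']' matches '['; pop; stack = (empty)
pos 42: push '('; stack = (
pos 43: ')' matches '('; pop; stack = (empty)
end: stack empty → VALID
Verdict: properly nested → yes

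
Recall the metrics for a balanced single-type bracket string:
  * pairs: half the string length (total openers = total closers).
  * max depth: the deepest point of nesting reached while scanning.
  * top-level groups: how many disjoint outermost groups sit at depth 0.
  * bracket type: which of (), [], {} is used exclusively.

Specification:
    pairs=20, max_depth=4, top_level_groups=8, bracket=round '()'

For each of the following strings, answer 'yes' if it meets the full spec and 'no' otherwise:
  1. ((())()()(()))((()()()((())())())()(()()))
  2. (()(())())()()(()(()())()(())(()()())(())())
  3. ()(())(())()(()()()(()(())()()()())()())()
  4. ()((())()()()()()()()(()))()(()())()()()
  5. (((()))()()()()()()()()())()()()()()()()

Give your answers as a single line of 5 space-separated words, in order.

Answer: no no no no yes

Derivation:
String 1 '((())()()(()))((()()()((())())())()(()()))': depth seq [1 2 3 2 1 2 1 2 1 2 3 2 1 0 1 2 3 2 3 2 3 2 3 4 5 4 3 4 3 2 3 2 1 2 1 2 3 2 3 2 1 0]
  -> pairs=21 depth=5 groups=2 -> no
String 2 '(()(())())()()(()(()())()(())(()()())(())())': depth seq [1 2 1 2 3 2 1 2 1 0 1 0 1 0 1 2 1 2 3 2 3 2 1 2 1 2 3 2 1 2 3 2 3 2 3 2 1 2 3 2 1 2 1 0]
  -> pairs=22 depth=3 groups=4 -> no
String 3 '()(())(())()(()()()(()(())()()()())()())()': depth seq [1 0 1 2 1 0 1 2 1 0 1 0 1 2 1 2 1 2 1 2 3 2 3 4 3 2 3 2 3 2 3 2 3 2 1 2 1 2 1 0 1 0]
  -> pairs=21 depth=4 groups=6 -> no
String 4 '()((())()()()()()()()(()))()(()())()()()': depth seq [1 0 1 2 3 2 1 2 1 2 1 2 1 2 1 2 1 2 1 2 1 2 3 2 1 0 1 0 1 2 1 2 1 0 1 0 1 0 1 0]
  -> pairs=20 depth=3 groups=7 -> no
String 5 '(((()))()()()()()()()()())()()()()()()()': depth seq [1 2 3 4 3 2 1 2 1 2 1 2 1 2 1 2 1 2 1 2 1 2 1 2 1 0 1 0 1 0 1 0 1 0 1 0 1 0 1 0]
  -> pairs=20 depth=4 groups=8 -> yes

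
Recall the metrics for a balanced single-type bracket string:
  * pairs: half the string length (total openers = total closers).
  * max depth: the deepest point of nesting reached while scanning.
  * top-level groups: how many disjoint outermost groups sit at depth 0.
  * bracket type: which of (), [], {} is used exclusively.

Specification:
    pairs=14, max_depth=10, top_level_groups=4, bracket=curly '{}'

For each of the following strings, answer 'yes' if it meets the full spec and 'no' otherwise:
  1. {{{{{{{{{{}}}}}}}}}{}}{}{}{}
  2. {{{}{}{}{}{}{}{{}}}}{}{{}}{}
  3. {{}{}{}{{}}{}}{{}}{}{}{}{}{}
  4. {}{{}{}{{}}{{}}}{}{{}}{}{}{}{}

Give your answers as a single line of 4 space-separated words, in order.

String 1 '{{{{{{{{{{}}}}}}}}}{}}{}{}{}': depth seq [1 2 3 4 5 6 7 8 9 10 9 8 7 6 5 4 3 2 1 2 1 0 1 0 1 0 1 0]
  -> pairs=14 depth=10 groups=4 -> yes
String 2 '{{{}{}{}{}{}{}{{}}}}{}{{}}{}': depth seq [1 2 3 2 3 2 3 2 3 2 3 2 3 2 3 4 3 2 1 0 1 0 1 2 1 0 1 0]
  -> pairs=14 depth=4 groups=4 -> no
String 3 '{{}{}{}{{}}{}}{{}}{}{}{}{}{}': depth seq [1 2 1 2 1 2 1 2 3 2 1 2 1 0 1 2 1 0 1 0 1 0 1 0 1 0 1 0]
  -> pairs=14 depth=3 groups=7 -> no
String 4 '{}{{}{}{{}}{{}}}{}{{}}{}{}{}{}': depth seq [1 0 1 2 1 2 1 2 3 2 1 2 3 2 1 0 1 0 1 2 1 0 1 0 1 0 1 0 1 0]
  -> pairs=15 depth=3 groups=8 -> no

Answer: yes no no no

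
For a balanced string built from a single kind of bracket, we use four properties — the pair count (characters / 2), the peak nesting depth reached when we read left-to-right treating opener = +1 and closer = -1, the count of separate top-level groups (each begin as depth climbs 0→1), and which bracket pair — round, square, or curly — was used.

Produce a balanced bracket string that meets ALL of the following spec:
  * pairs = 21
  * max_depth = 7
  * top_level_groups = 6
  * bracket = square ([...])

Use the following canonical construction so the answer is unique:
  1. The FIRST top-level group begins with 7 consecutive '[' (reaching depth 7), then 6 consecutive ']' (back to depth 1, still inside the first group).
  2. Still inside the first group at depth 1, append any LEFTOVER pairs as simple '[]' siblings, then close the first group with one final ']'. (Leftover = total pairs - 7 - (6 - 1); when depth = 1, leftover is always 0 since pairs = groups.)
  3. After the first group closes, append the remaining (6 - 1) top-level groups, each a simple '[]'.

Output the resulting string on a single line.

Answer: [[[[[[[]]]]]][][][][][][][][][]][][][][][]

Derivation:
Spec: pairs=21 depth=7 groups=6
Leftover pairs = 21 - 7 - (6-1) = 9
First group: deep chain of depth 7 + 9 sibling pairs
Remaining 5 groups: simple '[]' each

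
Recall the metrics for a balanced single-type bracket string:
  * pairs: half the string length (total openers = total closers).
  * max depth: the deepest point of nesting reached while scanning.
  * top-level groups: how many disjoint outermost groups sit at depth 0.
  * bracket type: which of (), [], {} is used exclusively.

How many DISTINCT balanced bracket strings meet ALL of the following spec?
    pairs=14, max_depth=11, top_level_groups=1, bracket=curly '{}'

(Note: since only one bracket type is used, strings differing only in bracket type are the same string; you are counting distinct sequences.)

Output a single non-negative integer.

Spec: pairs=14 depth=11 groups=1
Count(depth <= 11) = 742626
Count(depth <= 10) = 740924
Count(depth == 11) = 742626 - 740924 = 1702

Answer: 1702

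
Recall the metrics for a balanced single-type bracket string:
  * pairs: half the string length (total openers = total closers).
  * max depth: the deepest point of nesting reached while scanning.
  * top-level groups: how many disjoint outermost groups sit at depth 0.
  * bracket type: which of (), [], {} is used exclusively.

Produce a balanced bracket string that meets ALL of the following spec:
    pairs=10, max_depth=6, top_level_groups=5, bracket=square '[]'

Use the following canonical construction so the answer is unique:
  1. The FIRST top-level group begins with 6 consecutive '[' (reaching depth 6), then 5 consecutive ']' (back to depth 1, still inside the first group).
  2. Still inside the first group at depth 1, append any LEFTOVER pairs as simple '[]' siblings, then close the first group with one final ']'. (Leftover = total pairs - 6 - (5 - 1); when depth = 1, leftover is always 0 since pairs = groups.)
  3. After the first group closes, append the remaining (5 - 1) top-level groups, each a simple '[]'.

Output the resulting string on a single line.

Spec: pairs=10 depth=6 groups=5
Leftover pairs = 10 - 6 - (5-1) = 0
First group: deep chain of depth 6 + 0 sibling pairs
Remaining 4 groups: simple '[]' each

Answer: [[[[[[]]]]]][][][][]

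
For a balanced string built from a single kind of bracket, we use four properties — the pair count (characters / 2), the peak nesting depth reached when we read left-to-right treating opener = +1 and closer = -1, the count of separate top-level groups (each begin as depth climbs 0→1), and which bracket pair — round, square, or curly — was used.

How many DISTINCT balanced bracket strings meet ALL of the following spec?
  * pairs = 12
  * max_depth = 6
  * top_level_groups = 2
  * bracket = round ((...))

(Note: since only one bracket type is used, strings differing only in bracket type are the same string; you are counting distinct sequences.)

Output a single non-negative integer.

Answer: 12347

Derivation:
Spec: pairs=12 depth=6 groups=2
Count(depth <= 6) = 51716
Count(depth <= 5) = 39369
Count(depth == 6) = 51716 - 39369 = 12347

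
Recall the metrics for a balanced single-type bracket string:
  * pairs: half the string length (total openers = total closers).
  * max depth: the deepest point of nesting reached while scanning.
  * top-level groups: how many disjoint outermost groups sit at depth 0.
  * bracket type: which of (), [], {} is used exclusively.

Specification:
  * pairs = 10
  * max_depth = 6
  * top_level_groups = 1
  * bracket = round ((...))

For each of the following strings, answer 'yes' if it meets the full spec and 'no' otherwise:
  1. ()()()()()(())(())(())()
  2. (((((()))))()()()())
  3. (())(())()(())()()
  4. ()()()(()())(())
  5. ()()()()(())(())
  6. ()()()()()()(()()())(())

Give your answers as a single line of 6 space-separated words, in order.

String 1 '()()()()()(())(())(())()': depth seq [1 0 1 0 1 0 1 0 1 0 1 2 1 0 1 2 1 0 1 2 1 0 1 0]
  -> pairs=12 depth=2 groups=9 -> no
String 2 '(((((()))))()()()())': depth seq [1 2 3 4 5 6 5 4 3 2 1 2 1 2 1 2 1 2 1 0]
  -> pairs=10 depth=6 groups=1 -> yes
String 3 '(())(())()(())()()': depth seq [1 2 1 0 1 2 1 0 1 0 1 2 1 0 1 0 1 0]
  -> pairs=9 depth=2 groups=6 -> no
String 4 '()()()(()())(())': depth seq [1 0 1 0 1 0 1 2 1 2 1 0 1 2 1 0]
  -> pairs=8 depth=2 groups=5 -> no
String 5 '()()()()(())(())': depth seq [1 0 1 0 1 0 1 0 1 2 1 0 1 2 1 0]
  -> pairs=8 depth=2 groups=6 -> no
String 6 '()()()()()()(()()())(())': depth seq [1 0 1 0 1 0 1 0 1 0 1 0 1 2 1 2 1 2 1 0 1 2 1 0]
  -> pairs=12 depth=2 groups=8 -> no

Answer: no yes no no no no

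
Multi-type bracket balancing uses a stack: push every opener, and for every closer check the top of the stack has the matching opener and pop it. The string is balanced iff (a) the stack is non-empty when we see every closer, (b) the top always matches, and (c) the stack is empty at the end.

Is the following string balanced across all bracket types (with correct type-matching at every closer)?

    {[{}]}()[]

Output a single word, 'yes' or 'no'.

pos 0: push '{'; stack = {
pos 1: push '['; stack = {[
pos 2: push '{'; stack = {[{
pos 3: '}' matches '{'; pop; stack = {[
pos 4: ']' matches '['; pop; stack = {
pos 5: '}' matches '{'; pop; stack = (empty)
pos 6: push '('; stack = (
pos 7: ')' matches '('; pop; stack = (empty)
pos 8: push '['; stack = [
pos 9: ']' matches '['; pop; stack = (empty)
end: stack empty → VALID
Verdict: properly nested → yes

Answer: yes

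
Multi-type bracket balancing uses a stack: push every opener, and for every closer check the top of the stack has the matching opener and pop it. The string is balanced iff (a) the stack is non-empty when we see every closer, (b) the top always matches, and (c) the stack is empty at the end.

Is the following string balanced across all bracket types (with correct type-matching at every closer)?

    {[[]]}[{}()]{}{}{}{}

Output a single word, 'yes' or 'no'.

Answer: yes

Derivation:
pos 0: push '{'; stack = {
pos 1: push '['; stack = {[
pos 2: push '['; stack = {[[
pos 3: ']' matches '['; pop; stack = {[
pos 4: ']' matches '['; pop; stack = {
pos 5: '}' matches '{'; pop; stack = (empty)
pos 6: push '['; stack = [
pos 7: push '{'; stack = [{
pos 8: '}' matches '{'; pop; stack = [
pos 9: push '('; stack = [(
pos 10: ')' matches '('; pop; stack = [
pos 11: ']' matches '['; pop; stack = (empty)
pos 12: push '{'; stack = {
pos 13: '}' matches '{'; pop; stack = (empty)
pos 14: push '{'; stack = {
pos 15: '}' matches '{'; pop; stack = (empty)
pos 16: push '{'; stack = {
pos 17: '}' matches '{'; pop; stack = (empty)
pos 18: push '{'; stack = {
pos 19: '}' matches '{'; pop; stack = (empty)
end: stack empty → VALID
Verdict: properly nested → yes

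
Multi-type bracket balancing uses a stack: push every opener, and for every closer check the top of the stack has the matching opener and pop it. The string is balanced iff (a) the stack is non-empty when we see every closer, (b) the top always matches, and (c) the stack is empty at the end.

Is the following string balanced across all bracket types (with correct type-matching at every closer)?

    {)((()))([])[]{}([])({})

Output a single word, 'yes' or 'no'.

Answer: no

Derivation:
pos 0: push '{'; stack = {
pos 1: saw closer ')' but top of stack is '{' (expected '}') → INVALID
Verdict: type mismatch at position 1: ')' closes '{' → no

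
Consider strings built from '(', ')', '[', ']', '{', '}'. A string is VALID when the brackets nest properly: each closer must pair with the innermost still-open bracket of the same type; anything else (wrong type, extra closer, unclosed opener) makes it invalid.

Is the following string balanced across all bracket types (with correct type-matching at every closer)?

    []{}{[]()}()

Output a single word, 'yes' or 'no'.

Answer: yes

Derivation:
pos 0: push '['; stack = [
pos 1: ']' matches '['; pop; stack = (empty)
pos 2: push '{'; stack = {
pos 3: '}' matches '{'; pop; stack = (empty)
pos 4: push '{'; stack = {
pos 5: push '['; stack = {[
pos 6: ']' matches '['; pop; stack = {
pos 7: push '('; stack = {(
pos 8: ')' matches '('; pop; stack = {
pos 9: '}' matches '{'; pop; stack = (empty)
pos 10: push '('; stack = (
pos 11: ')' matches '('; pop; stack = (empty)
end: stack empty → VALID
Verdict: properly nested → yes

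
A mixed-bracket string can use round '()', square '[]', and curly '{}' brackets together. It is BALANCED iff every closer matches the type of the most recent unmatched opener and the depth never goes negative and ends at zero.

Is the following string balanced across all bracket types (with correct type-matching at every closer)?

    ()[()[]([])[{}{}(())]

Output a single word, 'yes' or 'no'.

pos 0: push '('; stack = (
pos 1: ')' matches '('; pop; stack = (empty)
pos 2: push '['; stack = [
pos 3: push '('; stack = [(
pos 4: ')' matches '('; pop; stack = [
pos 5: push '['; stack = [[
pos 6: ']' matches '['; pop; stack = [
pos 7: push '('; stack = [(
pos 8: push '['; stack = [([
pos 9: ']' matches '['; pop; stack = [(
pos 10: ')' matches '('; pop; stack = [
pos 11: push '['; stack = [[
pos 12: push '{'; stack = [[{
pos 13: '}' matches '{'; pop; stack = [[
pos 14: push '{'; stack = [[{
pos 15: '}' matches '{'; pop; stack = [[
pos 16: push '('; stack = [[(
pos 17: push '('; stack = [[((
pos 18: ')' matches '('; pop; stack = [[(
pos 19: ')' matches '('; pop; stack = [[
pos 20: ']' matches '['; pop; stack = [
end: stack still non-empty ([) → INVALID
Verdict: unclosed openers at end: [ → no

Answer: no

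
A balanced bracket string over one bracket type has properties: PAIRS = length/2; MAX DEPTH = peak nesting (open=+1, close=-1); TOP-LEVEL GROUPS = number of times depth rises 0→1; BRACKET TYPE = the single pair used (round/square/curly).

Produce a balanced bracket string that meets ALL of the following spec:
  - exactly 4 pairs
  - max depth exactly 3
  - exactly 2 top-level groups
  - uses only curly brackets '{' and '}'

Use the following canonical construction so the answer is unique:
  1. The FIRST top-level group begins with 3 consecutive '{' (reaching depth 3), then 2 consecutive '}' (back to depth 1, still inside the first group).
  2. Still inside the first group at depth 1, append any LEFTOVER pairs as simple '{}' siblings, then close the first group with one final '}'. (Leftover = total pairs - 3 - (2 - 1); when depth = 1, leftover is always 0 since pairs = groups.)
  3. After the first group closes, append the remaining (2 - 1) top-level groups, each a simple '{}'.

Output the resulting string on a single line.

Spec: pairs=4 depth=3 groups=2
Leftover pairs = 4 - 3 - (2-1) = 0
First group: deep chain of depth 3 + 0 sibling pairs
Remaining 1 groups: simple '{}' each

Answer: {{{}}}{}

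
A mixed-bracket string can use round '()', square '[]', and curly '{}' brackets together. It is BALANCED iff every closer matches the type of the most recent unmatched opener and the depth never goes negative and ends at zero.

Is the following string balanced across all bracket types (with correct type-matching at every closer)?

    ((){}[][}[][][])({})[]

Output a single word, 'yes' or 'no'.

pos 0: push '('; stack = (
pos 1: push '('; stack = ((
pos 2: ')' matches '('; pop; stack = (
pos 3: push '{'; stack = ({
pos 4: '}' matches '{'; pop; stack = (
pos 5: push '['; stack = ([
pos 6: ']' matches '['; pop; stack = (
pos 7: push '['; stack = ([
pos 8: saw closer '}' but top of stack is '[' (expected ']') → INVALID
Verdict: type mismatch at position 8: '}' closes '[' → no

Answer: no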